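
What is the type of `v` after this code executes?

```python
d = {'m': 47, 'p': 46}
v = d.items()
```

dict.items() returns a dict_items view

dict_items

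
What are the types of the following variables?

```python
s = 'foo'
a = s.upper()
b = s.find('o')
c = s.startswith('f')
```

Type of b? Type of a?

str.find() returns int; str.upper() returns str

int, str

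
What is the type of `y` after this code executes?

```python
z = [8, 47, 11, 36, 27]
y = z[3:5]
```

Slicing a list always returns a list

list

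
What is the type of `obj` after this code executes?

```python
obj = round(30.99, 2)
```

round() with ndigits arg returns float

float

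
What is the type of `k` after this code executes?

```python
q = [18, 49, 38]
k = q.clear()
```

list.clear() returns None

NoneType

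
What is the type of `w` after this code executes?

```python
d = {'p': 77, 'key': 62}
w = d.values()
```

.values() returns a dict_values view object

dict_values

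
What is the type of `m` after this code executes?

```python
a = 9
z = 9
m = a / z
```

int / int always returns float in Python 3 (9 / 9 = 1)

float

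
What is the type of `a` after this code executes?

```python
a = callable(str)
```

callable() returns bool

bool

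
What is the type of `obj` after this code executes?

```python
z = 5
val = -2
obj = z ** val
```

int ** negative int returns float

float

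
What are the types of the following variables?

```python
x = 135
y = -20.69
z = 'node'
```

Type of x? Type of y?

x is int; y is float

int, float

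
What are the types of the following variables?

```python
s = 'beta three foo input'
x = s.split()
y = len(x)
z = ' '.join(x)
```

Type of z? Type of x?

str.join() returns str; str.split() returns list

str, list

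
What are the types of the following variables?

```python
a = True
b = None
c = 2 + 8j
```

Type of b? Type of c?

b is NoneType; c is complex

NoneType, complex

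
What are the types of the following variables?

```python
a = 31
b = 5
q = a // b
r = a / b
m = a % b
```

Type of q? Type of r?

int // int returns int; int / int returns float

int, float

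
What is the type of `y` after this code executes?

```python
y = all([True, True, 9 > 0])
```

all() returns bool

bool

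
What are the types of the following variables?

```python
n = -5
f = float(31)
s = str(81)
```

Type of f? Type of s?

f is float; s is str

float, str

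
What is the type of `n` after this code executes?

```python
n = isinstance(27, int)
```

isinstance() returns bool

bool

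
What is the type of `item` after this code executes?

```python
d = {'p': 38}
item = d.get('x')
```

dict.get() returns None when key 'x' is not found and no default given

NoneType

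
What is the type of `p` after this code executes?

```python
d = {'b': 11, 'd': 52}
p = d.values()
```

.values() returns a dict_values view object

dict_values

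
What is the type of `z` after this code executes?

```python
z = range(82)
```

range() returns a range object

range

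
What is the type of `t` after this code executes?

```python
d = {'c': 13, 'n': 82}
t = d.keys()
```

.keys() returns a dict_keys view object

dict_keys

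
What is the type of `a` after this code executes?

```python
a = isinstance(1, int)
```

isinstance() returns bool

bool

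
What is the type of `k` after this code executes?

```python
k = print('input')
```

print() returns None

NoneType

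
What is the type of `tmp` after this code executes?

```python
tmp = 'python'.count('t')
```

str.count() returns int

int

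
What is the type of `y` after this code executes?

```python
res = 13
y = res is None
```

'is' comparison returns bool

bool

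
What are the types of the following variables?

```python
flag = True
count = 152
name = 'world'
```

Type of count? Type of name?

count is int; name is str

int, str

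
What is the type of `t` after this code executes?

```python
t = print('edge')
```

print() returns None

NoneType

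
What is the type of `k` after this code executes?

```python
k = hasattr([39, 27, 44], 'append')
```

hasattr() returns bool

bool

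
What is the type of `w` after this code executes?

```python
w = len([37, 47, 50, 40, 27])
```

len() always returns int

int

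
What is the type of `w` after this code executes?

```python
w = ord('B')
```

ord() returns int (Unicode code point)

int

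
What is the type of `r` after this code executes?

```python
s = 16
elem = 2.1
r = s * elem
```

int * float returns float (16 * 2.1 = 33.6)

float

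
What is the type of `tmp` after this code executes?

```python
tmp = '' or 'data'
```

'or' returns first truthy value ('data', which is str)

str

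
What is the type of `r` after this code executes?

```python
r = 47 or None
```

'or' returns first truthy value (47, int)

int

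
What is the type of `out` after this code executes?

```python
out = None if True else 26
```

Ternary: condition is True, if branch (None) taken → NoneType

NoneType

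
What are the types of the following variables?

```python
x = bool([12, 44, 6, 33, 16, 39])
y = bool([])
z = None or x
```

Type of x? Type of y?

bool() returns bool; bool() returns bool

bool, bool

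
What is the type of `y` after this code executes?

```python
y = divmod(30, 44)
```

divmod() returns a tuple (quotient, remainder)

tuple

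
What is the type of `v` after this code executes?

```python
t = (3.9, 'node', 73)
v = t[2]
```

Index 2 of tuple is 73 which is int

int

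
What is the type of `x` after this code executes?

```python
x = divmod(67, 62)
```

divmod() returns a tuple (quotient, remainder)

tuple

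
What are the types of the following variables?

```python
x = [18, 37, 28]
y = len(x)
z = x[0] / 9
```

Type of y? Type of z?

len() returns int; int / int returns float

int, float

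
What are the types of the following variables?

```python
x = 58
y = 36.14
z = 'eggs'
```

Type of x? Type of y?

x is int; y is float

int, float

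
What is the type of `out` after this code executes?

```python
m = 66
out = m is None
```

'is' comparison returns bool

bool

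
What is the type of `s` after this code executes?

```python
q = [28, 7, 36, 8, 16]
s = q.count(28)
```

list.count() returns int

int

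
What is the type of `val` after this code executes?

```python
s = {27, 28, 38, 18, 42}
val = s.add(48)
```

set.add() returns None (mutates in place)

NoneType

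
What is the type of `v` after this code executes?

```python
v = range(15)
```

range() returns a range object

range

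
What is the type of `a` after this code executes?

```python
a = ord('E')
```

ord() returns int (Unicode code point)

int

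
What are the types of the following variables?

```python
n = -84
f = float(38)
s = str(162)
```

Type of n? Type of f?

n is int; f is float

int, float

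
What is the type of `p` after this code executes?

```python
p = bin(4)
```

bin() returns str representation

str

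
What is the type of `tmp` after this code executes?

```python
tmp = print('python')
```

print() returns None

NoneType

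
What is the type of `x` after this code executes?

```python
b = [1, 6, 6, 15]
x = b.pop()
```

list.pop() returns the popped element (int here)

int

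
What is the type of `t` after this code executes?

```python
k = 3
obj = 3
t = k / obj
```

int / int always returns float in Python 3 (3 / 3 = 1)

float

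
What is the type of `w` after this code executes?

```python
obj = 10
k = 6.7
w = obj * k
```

int * float returns float (10 * 6.7 = 67.0)

float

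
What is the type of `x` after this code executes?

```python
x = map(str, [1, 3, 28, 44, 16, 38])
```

map() returns a map iterator object

map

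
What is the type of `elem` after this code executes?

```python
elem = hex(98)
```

hex() returns str representation

str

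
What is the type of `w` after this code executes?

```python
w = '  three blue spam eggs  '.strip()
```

str.strip() returns str

str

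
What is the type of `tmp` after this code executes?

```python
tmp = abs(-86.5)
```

abs() of float returns float

float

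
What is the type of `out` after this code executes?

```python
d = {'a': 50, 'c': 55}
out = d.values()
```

.values() returns a dict_values view object

dict_values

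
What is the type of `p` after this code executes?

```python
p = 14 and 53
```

'and' returns the last value when all truthy (53, which is int)

int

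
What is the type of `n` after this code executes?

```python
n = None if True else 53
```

Ternary: condition is True, if branch (None) taken → NoneType

NoneType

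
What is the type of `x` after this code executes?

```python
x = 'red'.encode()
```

str.encode() returns bytes

bytes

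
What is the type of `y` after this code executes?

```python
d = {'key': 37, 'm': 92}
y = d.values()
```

.values() returns a dict_values view object

dict_values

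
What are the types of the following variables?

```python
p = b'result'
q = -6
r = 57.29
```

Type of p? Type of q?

p is bytes; q is int

bytes, int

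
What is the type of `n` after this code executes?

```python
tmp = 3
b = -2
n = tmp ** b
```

int ** negative int returns float

float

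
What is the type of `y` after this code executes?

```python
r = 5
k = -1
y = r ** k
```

int ** negative int returns float

float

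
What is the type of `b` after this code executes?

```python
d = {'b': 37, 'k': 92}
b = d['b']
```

Accessing dict[str, int] with key 'b' returns int value 37

int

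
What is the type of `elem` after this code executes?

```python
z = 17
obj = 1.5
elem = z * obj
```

int * float returns float (17 * 1.5 = 25.5)

float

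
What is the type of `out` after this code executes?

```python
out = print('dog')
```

print() returns None

NoneType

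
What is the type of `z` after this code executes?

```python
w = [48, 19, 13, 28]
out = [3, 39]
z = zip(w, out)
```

zip() returns a zip iterator object

zip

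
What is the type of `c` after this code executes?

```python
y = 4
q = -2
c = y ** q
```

int ** negative int returns float

float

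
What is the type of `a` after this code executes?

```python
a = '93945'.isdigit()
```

str.isdigit() returns bool

bool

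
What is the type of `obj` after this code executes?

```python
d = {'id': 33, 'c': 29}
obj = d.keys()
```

.keys() returns a dict_keys view object

dict_keys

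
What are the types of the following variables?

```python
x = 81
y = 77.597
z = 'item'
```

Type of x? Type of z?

x is int; z is str

int, str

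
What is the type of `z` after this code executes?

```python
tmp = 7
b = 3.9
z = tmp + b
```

int + float returns float (7 + 3.9 = 10.9)

float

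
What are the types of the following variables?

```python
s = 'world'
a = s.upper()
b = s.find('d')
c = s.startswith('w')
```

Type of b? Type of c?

str.find() returns int; str.startswith() returns bool

int, bool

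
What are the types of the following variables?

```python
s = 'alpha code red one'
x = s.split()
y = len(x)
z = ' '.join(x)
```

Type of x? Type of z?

str.split() returns list; str.join() returns str

list, str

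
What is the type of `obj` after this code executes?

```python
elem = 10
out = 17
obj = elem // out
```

int // int returns int (10 // 17 = 0)

int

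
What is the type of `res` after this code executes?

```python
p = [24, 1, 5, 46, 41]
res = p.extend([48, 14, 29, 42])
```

list.extend() returns None

NoneType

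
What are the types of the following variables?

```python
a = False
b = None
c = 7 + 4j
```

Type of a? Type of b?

a is bool; b is NoneType

bool, NoneType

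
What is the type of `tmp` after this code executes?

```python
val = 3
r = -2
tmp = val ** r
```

int ** negative int returns float

float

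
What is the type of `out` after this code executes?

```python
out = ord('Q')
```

ord() returns int (Unicode code point)

int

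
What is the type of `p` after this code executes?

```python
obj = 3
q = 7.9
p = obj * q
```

int * float returns float (3 * 7.9 = 23.7)

float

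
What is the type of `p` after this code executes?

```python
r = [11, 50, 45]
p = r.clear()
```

list.clear() returns None

NoneType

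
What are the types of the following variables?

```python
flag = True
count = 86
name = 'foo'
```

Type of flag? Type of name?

flag is bool; name is str

bool, str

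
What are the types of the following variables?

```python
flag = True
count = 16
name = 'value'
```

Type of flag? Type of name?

flag is bool; name is str

bool, str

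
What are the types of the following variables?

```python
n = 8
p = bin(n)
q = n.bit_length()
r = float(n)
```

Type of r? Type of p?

float() returns float; bin() returns str

float, str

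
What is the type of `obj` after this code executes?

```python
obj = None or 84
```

'or' with None returns the other value (84, int)

int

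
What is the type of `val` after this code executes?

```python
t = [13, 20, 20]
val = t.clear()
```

list.clear() returns None

NoneType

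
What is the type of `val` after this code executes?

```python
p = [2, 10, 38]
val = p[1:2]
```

Slicing a list always returns a list

list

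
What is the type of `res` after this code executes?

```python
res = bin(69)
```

bin() returns str representation

str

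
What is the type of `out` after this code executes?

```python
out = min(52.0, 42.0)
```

min() of floats returns float

float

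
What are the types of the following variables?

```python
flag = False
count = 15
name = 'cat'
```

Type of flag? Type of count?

flag is bool; count is int

bool, int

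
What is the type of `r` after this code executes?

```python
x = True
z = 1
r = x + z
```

bool + int returns int (True is 1, so 1 + 1 = 2)

int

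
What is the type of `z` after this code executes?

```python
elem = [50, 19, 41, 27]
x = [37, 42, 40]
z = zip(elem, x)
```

zip() returns a zip iterator object

zip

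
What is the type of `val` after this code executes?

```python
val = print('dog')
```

print() returns None

NoneType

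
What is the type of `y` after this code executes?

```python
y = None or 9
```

'or' with None returns the other value (9, int)

int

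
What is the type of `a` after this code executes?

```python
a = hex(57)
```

hex() returns str representation

str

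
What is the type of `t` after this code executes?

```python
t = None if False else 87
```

Ternary: condition is False, else branch (87) taken → int

int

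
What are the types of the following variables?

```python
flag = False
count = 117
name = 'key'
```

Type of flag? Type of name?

flag is bool; name is str

bool, str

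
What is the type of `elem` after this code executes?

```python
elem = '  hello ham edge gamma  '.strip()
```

str.strip() returns str

str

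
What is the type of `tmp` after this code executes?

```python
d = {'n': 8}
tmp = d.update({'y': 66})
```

dict.update() returns None

NoneType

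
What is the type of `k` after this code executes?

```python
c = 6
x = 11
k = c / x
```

int / int always returns float in Python 3 (6 / 11 = 0.545455)

float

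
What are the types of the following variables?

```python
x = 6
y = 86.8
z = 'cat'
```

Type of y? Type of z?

y is float; z is str

float, str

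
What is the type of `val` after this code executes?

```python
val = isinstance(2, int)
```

isinstance() returns bool

bool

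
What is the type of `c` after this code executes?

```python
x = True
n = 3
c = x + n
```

bool + int returns int (True is 1, so 1 + 3 = 4)

int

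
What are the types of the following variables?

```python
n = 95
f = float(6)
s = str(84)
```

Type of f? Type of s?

f is float; s is str

float, str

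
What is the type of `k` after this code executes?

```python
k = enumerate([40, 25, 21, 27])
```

enumerate() returns an enumerate iterator object

enumerate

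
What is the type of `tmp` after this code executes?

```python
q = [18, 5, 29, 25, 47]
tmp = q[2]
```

Indexing a list of ints returns int (q[2] = 29)

int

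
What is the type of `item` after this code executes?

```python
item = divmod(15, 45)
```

divmod() returns a tuple (quotient, remainder)

tuple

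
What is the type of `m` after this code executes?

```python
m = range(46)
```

range() returns a range object

range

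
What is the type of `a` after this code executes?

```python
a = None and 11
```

'and' returns first falsy value (None)

NoneType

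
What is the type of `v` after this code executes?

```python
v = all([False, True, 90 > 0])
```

all() returns bool

bool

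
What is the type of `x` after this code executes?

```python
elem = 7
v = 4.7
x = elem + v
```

int + float returns float (7 + 4.7 = 11.7)

float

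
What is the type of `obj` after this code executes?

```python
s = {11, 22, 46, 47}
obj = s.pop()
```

Popping from a set of ints returns int

int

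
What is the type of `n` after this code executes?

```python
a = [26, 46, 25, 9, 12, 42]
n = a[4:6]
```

Slicing a list always returns a list

list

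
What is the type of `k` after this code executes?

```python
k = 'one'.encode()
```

str.encode() returns bytes

bytes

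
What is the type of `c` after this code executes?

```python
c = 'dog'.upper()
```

str.upper() returns str

str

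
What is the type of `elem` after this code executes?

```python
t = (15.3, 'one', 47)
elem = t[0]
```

Index 0 of tuple is 15.3 which is float

float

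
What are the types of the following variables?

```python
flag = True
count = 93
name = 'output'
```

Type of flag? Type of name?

flag is bool; name is str

bool, str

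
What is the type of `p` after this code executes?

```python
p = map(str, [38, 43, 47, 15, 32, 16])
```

map() returns a map iterator object

map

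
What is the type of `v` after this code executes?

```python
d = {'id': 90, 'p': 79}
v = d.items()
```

dict.items() returns a dict_items view

dict_items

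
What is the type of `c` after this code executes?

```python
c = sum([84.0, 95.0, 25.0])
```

sum() of floats returns float

float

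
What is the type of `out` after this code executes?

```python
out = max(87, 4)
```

max() of ints returns int

int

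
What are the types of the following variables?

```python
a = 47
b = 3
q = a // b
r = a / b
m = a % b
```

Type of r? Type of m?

int / int returns float; int % int returns int

float, int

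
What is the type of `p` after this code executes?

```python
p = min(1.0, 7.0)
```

min() of floats returns float

float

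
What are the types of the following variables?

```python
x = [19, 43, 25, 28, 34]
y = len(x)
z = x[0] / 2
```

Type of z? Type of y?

int / int returns float; len() returns int

float, int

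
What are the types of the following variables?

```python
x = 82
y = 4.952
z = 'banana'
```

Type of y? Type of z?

y is float; z is str

float, str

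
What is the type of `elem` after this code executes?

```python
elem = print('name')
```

print() returns None

NoneType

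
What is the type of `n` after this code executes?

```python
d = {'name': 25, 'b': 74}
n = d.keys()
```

.keys() returns a dict_keys view object

dict_keys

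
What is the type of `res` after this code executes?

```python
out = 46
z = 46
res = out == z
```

Equality comparison returns bool

bool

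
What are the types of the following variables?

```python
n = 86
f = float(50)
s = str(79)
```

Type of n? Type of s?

n is int; s is str

int, str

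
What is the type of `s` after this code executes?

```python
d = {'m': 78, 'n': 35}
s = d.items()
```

dict.items() returns a dict_items view

dict_items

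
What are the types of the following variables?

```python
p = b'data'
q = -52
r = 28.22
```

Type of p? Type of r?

p is bytes; r is float

bytes, float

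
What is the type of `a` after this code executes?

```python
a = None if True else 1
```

Ternary: condition is True, if branch (None) taken → NoneType

NoneType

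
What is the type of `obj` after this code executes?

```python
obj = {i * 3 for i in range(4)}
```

A set comprehension {expr for x in iterable} produces a set

set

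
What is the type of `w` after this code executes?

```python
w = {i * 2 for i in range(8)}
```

A set comprehension {expr for x in iterable} produces a set

set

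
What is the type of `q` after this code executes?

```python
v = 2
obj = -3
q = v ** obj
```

int ** negative int returns float

float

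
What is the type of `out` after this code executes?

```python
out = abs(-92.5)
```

abs() of float returns float

float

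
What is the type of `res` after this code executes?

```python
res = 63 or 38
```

'or' returns the first truthy value (63, which is int)

int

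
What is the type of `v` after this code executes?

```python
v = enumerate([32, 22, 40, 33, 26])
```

enumerate() returns an enumerate iterator object

enumerate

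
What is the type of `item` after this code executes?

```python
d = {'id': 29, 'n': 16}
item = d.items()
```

dict.items() returns a dict_items view

dict_items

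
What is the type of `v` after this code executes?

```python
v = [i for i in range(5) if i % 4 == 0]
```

A list comprehension [...] produces a list

list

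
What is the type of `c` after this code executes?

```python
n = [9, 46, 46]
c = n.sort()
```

list.sort() returns None (sorts in place)

NoneType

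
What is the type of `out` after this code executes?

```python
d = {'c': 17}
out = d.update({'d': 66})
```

dict.update() returns None

NoneType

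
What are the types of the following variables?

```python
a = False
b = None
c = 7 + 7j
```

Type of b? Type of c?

b is NoneType; c is complex

NoneType, complex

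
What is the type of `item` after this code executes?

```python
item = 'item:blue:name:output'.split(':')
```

str.split() returns list

list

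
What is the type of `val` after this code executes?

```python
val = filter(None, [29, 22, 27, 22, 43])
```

filter() returns a filter iterator object

filter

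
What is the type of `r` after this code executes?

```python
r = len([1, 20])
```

len() always returns int

int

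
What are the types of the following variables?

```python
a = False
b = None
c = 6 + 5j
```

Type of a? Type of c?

a is bool; c is complex

bool, complex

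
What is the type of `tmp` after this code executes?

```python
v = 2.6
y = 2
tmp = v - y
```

float - int returns float (2.6 - 2 = 0.6)

float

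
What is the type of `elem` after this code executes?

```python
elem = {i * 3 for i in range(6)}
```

A set comprehension {expr for x in iterable} produces a set

set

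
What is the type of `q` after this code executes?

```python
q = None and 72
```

'and' returns first falsy value (None)

NoneType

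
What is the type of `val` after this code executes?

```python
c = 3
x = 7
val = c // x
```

int // int returns int (3 // 7 = 0)

int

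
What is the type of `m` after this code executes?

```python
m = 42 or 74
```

'or' returns the first truthy value (42, which is int)

int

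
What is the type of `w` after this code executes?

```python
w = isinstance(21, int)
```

isinstance() returns bool

bool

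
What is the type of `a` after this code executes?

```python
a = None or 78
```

'or' with None returns the other value (78, int)

int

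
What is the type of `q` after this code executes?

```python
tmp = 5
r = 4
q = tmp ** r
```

int ** positive int returns int (5 ** 4 = 625)

int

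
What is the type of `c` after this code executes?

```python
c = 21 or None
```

'or' returns first truthy value (21, int)

int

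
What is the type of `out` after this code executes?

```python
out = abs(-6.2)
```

abs() of float returns float

float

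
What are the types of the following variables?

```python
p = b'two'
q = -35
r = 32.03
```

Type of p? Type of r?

p is bytes; r is float

bytes, float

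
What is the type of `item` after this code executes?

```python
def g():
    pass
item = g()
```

A function with no return statement returns None

NoneType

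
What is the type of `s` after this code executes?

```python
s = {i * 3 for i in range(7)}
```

A set comprehension {expr for x in iterable} produces a set

set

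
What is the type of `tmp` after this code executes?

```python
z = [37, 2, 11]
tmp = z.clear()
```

list.clear() returns None

NoneType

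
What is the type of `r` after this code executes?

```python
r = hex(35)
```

hex() returns str representation

str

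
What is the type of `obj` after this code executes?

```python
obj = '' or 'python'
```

'or' returns first truthy value ('python', which is str)

str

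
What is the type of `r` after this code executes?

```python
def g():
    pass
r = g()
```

A function with no return statement returns None

NoneType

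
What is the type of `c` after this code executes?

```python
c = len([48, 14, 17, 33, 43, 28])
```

len() always returns int

int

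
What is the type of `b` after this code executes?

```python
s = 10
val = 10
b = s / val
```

int / int always returns float in Python 3 (10 / 10 = 1)

float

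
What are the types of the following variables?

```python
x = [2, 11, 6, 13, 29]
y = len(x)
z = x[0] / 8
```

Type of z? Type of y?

int / int returns float; len() returns int

float, int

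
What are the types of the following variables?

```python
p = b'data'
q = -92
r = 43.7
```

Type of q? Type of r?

q is int; r is float

int, float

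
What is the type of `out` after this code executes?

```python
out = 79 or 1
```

'or' returns the first truthy value (79, which is int)

int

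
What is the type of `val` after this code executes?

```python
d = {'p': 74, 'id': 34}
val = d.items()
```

dict.items() returns a dict_items view

dict_items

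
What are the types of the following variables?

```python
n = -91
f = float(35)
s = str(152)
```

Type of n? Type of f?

n is int; f is float

int, float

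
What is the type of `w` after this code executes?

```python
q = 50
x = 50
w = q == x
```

Equality comparison returns bool

bool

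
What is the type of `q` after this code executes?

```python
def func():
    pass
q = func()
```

A function with no return statement returns None

NoneType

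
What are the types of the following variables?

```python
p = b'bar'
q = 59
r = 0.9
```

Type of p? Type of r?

p is bytes; r is float

bytes, float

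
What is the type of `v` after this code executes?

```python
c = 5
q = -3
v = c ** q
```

int ** negative int returns float

float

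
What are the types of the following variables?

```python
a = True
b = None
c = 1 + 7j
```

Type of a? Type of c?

a is bool; c is complex

bool, complex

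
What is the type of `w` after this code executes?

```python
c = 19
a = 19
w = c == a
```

Equality comparison returns bool

bool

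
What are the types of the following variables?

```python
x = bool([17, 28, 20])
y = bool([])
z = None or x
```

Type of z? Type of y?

None or <bool> returns the bool; bool() returns bool

bool, bool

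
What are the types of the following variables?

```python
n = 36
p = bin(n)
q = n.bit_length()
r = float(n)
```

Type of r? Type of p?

float() returns float; bin() returns str

float, str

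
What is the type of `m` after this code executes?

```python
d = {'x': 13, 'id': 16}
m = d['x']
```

Accessing dict[str, int] with key 'x' returns int value 13

int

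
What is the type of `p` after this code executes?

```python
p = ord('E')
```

ord() returns int (Unicode code point)

int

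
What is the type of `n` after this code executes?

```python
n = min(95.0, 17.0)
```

min() of floats returns float

float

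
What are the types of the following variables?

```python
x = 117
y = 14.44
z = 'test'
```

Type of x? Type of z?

x is int; z is str

int, str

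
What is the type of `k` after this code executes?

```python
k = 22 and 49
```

'and' returns the last value when all truthy (49, which is int)

int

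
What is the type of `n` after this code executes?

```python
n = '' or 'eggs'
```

'or' returns first truthy value ('eggs', which is str)

str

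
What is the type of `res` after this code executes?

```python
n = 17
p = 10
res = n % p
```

int % int returns int (17 % 10 = 7)

int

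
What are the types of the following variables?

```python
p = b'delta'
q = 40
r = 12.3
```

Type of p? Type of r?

p is bytes; r is float

bytes, float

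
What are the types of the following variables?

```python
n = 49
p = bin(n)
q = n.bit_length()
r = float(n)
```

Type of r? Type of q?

float() returns float; int.bit_length() returns int

float, int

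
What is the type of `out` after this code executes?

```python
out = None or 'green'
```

'or' with None returns the other value ('green', str)

str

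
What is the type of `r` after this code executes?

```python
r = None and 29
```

'and' returns first falsy value (None)

NoneType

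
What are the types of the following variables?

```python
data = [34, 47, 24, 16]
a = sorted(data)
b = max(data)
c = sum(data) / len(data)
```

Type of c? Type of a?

int / int returns float; sorted() returns list

float, list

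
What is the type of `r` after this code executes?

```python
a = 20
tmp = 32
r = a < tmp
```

Comparison operators return bool

bool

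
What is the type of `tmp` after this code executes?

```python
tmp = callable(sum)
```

callable() returns bool

bool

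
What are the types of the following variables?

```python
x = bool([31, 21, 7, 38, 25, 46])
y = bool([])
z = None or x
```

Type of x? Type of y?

bool() returns bool; bool() returns bool

bool, bool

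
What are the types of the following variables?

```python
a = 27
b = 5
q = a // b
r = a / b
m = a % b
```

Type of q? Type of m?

int // int returns int; int % int returns int

int, int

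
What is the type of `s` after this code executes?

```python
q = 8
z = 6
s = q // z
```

int // int returns int (8 // 6 = 1)

int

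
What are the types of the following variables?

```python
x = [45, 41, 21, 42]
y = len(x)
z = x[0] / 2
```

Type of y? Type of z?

len() returns int; int / int returns float

int, float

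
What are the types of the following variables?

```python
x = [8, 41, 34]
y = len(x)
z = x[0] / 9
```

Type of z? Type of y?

int / int returns float; len() returns int

float, int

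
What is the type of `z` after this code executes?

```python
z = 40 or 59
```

'or' returns the first truthy value (40, which is int)

int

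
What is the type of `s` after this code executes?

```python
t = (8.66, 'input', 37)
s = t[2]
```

Index 2 of tuple is 37 which is int

int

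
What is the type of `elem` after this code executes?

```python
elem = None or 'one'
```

'or' with None returns the other value ('one', str)

str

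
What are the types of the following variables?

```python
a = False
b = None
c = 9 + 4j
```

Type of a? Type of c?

a is bool; c is complex

bool, complex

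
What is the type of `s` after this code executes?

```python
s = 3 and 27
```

'and' returns the last value when all truthy (27, which is int)

int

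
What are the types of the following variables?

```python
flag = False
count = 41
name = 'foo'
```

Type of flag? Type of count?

flag is bool; count is int

bool, int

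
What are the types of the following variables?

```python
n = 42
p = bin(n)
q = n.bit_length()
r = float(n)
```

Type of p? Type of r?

bin() returns str; float() returns float

str, float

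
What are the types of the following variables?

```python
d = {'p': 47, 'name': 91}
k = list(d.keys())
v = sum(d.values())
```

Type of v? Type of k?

sum of int values returns int; list(...) returns list

int, list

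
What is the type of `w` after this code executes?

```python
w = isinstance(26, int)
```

isinstance() returns bool

bool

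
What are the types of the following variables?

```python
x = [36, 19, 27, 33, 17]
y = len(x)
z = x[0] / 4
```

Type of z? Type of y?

int / int returns float; len() returns int

float, int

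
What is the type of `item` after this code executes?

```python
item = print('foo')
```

print() returns None

NoneType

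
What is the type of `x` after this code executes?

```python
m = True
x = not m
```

'not' always returns bool

bool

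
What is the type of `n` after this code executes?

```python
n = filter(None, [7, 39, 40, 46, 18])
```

filter() returns a filter iterator object

filter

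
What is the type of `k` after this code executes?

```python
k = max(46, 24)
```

max() of ints returns int

int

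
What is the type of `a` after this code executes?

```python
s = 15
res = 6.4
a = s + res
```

int + float returns float (15 + 6.4 = 21.4)

float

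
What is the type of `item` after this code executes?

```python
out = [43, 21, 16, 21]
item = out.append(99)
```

list.append() returns None (mutates in place)

NoneType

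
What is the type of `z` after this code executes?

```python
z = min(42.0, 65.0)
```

min() of floats returns float

float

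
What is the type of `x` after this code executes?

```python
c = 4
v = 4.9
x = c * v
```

int * float returns float (4 * 4.9 = 19.6)

float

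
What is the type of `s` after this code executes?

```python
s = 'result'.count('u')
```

str.count() returns int

int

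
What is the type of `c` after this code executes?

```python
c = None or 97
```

'or' with None returns the other value (97, int)

int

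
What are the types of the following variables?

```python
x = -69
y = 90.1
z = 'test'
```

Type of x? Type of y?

x is int; y is float

int, float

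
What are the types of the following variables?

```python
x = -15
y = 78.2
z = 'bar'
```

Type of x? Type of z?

x is int; z is str

int, str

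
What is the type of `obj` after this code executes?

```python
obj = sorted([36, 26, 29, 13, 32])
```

sorted() always returns list

list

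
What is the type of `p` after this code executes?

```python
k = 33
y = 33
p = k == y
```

Equality comparison returns bool

bool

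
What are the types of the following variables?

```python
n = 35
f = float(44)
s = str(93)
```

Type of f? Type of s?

f is float; s is str

float, str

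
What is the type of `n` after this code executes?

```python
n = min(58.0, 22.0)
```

min() of floats returns float

float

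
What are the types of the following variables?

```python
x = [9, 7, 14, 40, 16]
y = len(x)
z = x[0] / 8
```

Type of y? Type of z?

len() returns int; int / int returns float

int, float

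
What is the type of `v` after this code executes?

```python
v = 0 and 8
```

'and' returns the first falsy value (0, which is int)

int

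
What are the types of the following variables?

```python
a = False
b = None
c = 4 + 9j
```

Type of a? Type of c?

a is bool; c is complex

bool, complex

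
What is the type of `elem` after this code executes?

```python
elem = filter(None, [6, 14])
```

filter() returns a filter iterator object

filter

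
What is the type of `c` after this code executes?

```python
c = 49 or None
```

'or' returns first truthy value (49, int)

int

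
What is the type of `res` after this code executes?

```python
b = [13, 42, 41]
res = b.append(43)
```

list.append() returns None (mutates in place)

NoneType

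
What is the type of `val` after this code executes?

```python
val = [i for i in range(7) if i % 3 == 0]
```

A list comprehension [...] produces a list

list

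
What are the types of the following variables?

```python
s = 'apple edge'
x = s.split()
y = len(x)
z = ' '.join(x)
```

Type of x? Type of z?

str.split() returns list; str.join() returns str

list, str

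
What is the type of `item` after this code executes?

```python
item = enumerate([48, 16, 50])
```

enumerate() returns an enumerate iterator object

enumerate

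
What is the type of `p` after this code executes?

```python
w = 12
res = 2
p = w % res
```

int % int returns int (12 % 2 = 0)

int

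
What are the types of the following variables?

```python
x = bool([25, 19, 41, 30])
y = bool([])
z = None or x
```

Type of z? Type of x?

None or <bool> returns the bool; bool() returns bool

bool, bool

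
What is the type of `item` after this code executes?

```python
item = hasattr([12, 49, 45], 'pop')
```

hasattr() returns bool

bool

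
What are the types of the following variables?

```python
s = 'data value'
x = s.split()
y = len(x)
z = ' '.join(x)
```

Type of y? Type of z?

len() returns int; str.join() returns str

int, str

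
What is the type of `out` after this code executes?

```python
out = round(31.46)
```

round() with no ndigits arg returns int

int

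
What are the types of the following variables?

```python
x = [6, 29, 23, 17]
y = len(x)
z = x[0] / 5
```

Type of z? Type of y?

int / int returns float; len() returns int

float, int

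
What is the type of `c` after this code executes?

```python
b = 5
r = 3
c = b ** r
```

int ** positive int returns int (5 ** 3 = 125)

int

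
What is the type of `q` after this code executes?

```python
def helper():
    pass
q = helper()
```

A function with no return statement returns None

NoneType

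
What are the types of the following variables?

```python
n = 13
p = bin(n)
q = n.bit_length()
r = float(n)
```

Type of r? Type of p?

float() returns float; bin() returns str

float, str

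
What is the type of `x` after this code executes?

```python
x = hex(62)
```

hex() returns str representation

str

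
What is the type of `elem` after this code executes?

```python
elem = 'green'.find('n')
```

str.find() returns int (index, or -1)

int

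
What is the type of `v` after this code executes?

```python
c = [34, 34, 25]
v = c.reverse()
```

list.reverse() returns None

NoneType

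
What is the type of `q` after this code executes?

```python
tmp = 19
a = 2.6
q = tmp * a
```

int * float returns float (19 * 2.6 = 49.4)

float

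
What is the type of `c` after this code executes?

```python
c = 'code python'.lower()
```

str.lower() returns str

str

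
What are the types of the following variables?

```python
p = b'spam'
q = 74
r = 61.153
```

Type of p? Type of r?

p is bytes; r is float

bytes, float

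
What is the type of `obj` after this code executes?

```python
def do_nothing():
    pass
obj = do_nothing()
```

A function with no return statement returns None

NoneType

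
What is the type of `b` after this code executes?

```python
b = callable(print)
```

callable() returns bool

bool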